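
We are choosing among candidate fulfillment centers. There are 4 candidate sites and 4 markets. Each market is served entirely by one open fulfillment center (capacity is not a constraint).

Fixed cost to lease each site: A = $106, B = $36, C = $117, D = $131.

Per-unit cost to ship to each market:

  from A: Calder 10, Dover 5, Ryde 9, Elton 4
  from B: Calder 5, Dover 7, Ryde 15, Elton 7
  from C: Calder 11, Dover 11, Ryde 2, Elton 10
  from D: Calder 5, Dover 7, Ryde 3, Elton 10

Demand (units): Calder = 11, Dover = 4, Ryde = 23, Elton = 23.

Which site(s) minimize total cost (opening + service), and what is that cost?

Open B and C; minimum total cost 443.

For any fixed open set, each market goes to its cheapest open site; total = fixed + service.
{B, C}: Calder→B 5·11=55, Dover→B 7·4=28, Ryde→C 2·23=46, Elton→B 7·23=161. Service 290; fixed 153; total 443.
{A, B, C}: Calder→B 5·11=55, Dover→A 5·4=20, Ryde→C 2·23=46, Elton→A 4·23=92. Service 213; fixed 259; total 472.
{A, D}: Calder→D 5·11=55, Dover→A 5·4=20, Ryde→D 3·23=69, Elton→A 4·23=92. Service 236; fixed 237; total 473.
{A, B, C, D}: Calder→B 5·11=55, Dover→A 5·4=20, Ryde→C 2·23=46, Elton→A 4·23=92. Service 213; fixed 390; total 603.
No other subset beats 443.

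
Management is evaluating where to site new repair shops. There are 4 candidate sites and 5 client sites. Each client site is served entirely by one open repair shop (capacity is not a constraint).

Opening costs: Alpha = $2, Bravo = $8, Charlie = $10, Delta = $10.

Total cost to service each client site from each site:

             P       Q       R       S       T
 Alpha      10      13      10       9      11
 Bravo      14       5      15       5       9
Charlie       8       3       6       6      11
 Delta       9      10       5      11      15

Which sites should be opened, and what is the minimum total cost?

For any fixed open set, each client site goes to its cheapest open site; total = fixed + service.
{Charlie}: P→Charlie 8, Q→Charlie 3, R→Charlie 6, S→Charlie 6, T→Charlie 11. Service 34; fixed 10; total 44.
{Alpha, Charlie}: P→Charlie 8, Q→Charlie 3, R→Charlie 6, S→Charlie 6, T→Alpha 11. Service 34; fixed 12; total 46.
{Alpha, Bravo}: P→Alpha 10, Q→Bravo 5, R→Alpha 10, S→Bravo 5, T→Bravo 9. Service 39; fixed 10; total 49.
{Alpha, Bravo, Charlie, Delta}: service 30 + fixed 30 = 60
No other subset beats 44.

Open Charlie only; minimum total cost 44.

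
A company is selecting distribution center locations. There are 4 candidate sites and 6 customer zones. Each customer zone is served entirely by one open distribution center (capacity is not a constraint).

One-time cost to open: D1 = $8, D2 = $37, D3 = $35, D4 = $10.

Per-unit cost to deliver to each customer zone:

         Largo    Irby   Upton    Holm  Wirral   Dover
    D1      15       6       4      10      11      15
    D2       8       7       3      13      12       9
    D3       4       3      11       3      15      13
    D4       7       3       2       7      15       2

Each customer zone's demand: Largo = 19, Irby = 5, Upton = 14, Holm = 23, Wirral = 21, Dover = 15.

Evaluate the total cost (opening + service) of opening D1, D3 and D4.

Each customer zone is assigned to its cheapest site among the open ones.
{D1, D3, D4}: Largo→D3 4·19=76, Irby→D3 3·5=15, Upton→D4 2·14=28, Holm→D3 3·23=69, Wirral→D1 11·21=231, Dover→D4 2·15=30. Service 449; fixed 53; total 502.

Total cost: 502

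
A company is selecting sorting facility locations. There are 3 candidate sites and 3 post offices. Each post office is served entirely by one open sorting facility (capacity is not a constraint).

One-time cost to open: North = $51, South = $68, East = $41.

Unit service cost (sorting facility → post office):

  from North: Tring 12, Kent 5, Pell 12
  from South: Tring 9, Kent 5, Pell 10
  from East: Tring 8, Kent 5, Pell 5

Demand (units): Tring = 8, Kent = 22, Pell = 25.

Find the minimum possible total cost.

For any fixed open set, each post office goes to its cheapest open site; total = fixed + service.
{East}: Tring→East 8·8=64, Kent→East 5·22=110, Pell→East 5·25=125. Service 299; fixed 41; total 340.
{North, East}: Tring→East 8·8=64, Kent→North 5·22=110, Pell→East 5·25=125. Service 299; fixed 92; total 391.
{South, East}: service 299 + fixed 109 = 408
{North, South, East}: service 299 + fixed 160 = 459
No other subset beats 340.

Minimum total cost: 340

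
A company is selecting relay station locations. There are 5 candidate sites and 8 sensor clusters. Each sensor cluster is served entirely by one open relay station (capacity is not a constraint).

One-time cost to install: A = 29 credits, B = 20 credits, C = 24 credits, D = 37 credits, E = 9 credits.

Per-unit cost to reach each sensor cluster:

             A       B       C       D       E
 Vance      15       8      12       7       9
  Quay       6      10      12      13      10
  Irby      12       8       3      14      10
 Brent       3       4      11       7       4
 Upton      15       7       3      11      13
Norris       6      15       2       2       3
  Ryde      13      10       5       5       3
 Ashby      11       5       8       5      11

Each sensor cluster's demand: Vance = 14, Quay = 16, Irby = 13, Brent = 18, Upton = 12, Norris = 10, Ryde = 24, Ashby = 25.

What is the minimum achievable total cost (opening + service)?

For any fixed open set, each sensor cluster goes to its cheapest open site; total = fixed + service.
{A, B, C, E}: Vance→B 8·14=112, Quay→A 6·16=96, Irby→C 3·13=39, Brent→A 3·18=54, Upton→C 3·12=36, Norris→C 2·10=20, Ryde→E 3·24=72, Ashby→B 5·25=125. Service 554; fixed 82; total 636.
{A, C, D, E}: Vance→D 7·14=98, Quay→A 6·16=96, Irby→C 3·13=39, Brent→A 3·18=54, Upton→C 3·12=36, Norris→C 2·10=20, Ryde→E 3·24=72, Ashby→D 5·25=125. Service 540; fixed 99; total 639.
{A, B, C, D, E}: Vance→D 7·14=98, Quay→A 6·16=96, Irby→C 3·13=39, Brent→A 3·18=54, Upton→C 3·12=36, Norris→C 2·10=20, Ryde→E 3·24=72, Ashby→B 5·25=125. Service 540; fixed 119; total 659.
{E}: Vance→E 9·14=126, Quay→E 10·16=160, Irby→E 10·13=130, Brent→E 4·18=72, Upton→E 13·12=156, Norris→E 3·10=30, Ryde→E 3·24=72, Ashby→E 11·25=275. Service 1021; fixed 9; total 1030.
No other subset beats 636.

Minimum total cost: 636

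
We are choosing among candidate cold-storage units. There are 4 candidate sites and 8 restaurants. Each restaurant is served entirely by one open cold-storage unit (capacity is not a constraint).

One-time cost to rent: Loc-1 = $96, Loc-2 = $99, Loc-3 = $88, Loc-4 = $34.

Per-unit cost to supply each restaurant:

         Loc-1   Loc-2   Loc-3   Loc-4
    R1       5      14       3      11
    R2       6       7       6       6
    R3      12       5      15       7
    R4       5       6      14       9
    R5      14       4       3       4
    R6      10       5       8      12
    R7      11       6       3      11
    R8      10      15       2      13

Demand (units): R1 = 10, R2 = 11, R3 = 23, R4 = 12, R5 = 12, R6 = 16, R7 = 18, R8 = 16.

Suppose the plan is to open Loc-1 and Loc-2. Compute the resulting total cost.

Total cost: 882

Each restaurant is assigned to its cheapest site among the open ones.
{Loc-1, Loc-2}: R1→Loc-1 5·10=50, R2→Loc-1 6·11=66, R3→Loc-2 5·23=115, R4→Loc-1 5·12=60, R5→Loc-2 4·12=48, R6→Loc-2 5·16=80, R7→Loc-2 6·18=108, R8→Loc-1 10·16=160. Service 687; fixed 195; total 882.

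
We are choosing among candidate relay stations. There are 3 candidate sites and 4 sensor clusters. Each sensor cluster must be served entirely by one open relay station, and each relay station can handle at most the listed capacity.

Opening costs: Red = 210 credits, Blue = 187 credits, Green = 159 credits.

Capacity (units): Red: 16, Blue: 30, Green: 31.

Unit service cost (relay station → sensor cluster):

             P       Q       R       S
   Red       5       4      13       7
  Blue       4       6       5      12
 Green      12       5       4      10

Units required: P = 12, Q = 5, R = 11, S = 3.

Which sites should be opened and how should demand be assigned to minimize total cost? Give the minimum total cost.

Open {Green}: P→Green 12·12=144, Q→Green 5·5=25, R→Green 4·11=44, S→Green 10·3=30.
Loads: Green carries 31/31. Service 243; fixed 159; total 402.
Next best feasible plan costs 493.

Minimum total cost: 402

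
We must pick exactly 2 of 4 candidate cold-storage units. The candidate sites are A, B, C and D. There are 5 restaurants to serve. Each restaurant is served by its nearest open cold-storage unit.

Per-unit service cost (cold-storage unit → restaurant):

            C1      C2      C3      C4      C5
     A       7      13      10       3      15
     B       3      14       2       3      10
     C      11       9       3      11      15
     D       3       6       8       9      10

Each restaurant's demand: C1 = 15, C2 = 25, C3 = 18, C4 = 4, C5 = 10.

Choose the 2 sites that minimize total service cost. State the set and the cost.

Choose B and D; total service cost 343.

With exactly 2 open, each restaurant uses its cheapest among the chosen.
{B, D}: C1→B 3·15=45, C2→D 6·25=150, C3→B 2·18=36, C4→B 3·4=12, C5→B 10·10=100. Service cost 343.
{C, D}: service cost 385
{B, C}: service cost 418
Among all 6 size-2 choices, {B, D} is lowest.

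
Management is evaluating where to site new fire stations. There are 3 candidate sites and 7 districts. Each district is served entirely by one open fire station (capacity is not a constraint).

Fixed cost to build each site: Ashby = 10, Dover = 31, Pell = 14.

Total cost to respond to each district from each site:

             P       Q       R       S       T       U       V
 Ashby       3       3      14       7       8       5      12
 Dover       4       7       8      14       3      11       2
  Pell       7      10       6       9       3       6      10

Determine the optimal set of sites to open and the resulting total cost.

Open Ashby and Pell; minimum total cost 61.

For any fixed open set, each district goes to its cheapest open site; total = fixed + service.
{Ashby, Pell}: P→Ashby 3, Q→Ashby 3, R→Pell 6, S→Ashby 7, T→Pell 3, U→Ashby 5, V→Pell 10. Service 37; fixed 24; total 61.
{Ashby}: service 52 + fixed 10 = 62
{Pell}: P→Pell 7, Q→Pell 10, R→Pell 6, S→Pell 9, T→Pell 3, U→Pell 6, V→Pell 10. Service 51; fixed 14; total 65.
{Ashby, Dover, Pell}: P→Ashby 3, Q→Ashby 3, R→Pell 6, S→Ashby 7, T→Dover 3, U→Ashby 5, V→Dover 2. Service 29; fixed 55; total 84.
No other subset beats 61.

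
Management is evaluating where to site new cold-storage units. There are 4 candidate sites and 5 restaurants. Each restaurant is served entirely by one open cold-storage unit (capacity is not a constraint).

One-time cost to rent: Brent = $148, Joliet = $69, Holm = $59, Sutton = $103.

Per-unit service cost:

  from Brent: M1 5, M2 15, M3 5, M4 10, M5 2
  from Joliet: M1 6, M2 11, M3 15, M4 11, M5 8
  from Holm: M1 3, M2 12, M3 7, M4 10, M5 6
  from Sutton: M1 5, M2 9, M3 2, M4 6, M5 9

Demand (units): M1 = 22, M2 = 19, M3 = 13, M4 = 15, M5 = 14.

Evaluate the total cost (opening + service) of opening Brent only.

Total cost: 786

Each restaurant is assigned to its cheapest site among the open ones.
{Brent}: M1→Brent 5·22=110, M2→Brent 15·19=285, M3→Brent 5·13=65, M4→Brent 10·15=150, M5→Brent 2·14=28. Service 638; fixed 148; total 786.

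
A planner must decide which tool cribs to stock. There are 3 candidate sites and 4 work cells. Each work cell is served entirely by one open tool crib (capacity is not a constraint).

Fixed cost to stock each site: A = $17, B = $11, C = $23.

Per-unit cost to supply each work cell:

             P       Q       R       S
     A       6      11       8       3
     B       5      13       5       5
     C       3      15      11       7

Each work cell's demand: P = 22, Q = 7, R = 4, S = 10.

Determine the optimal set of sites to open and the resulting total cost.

For any fixed open set, each work cell goes to its cheapest open site; total = fixed + service.
{A, B, C}: P→C 3·22=66, Q→A 11·7=77, R→B 5·4=20, S→A 3·10=30. Service 193; fixed 51; total 244.
{A, C}: P→C 3·22=66, Q→A 11·7=77, R→A 8·4=32, S→A 3·10=30. Service 205; fixed 40; total 245.
{B, C}: P→C 3·22=66, Q→B 13·7=91, R→B 5·4=20, S→B 5·10=50. Service 227; fixed 34; total 261.
{B}: service 271 + fixed 11 = 282
No other subset beats 244.

Open A, B and C; minimum total cost 244.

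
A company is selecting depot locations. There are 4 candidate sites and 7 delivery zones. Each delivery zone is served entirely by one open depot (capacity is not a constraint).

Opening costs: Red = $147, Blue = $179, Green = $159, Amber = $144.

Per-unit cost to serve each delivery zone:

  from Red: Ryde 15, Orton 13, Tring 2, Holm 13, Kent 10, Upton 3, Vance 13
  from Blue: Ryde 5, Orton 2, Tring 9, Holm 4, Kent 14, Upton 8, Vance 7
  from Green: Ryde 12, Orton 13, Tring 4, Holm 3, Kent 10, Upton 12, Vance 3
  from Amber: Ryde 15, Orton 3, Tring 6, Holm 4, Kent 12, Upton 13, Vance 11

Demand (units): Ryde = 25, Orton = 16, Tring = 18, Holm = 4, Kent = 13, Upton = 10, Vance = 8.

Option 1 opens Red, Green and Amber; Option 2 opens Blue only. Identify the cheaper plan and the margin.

Option 2 is cheaper by 198.

Option 1: {Red, Green, Amber}: Ryde→Green 12·25=300, Orton→Amber 3·16=48, Tring→Red 2·18=36, Holm→Green 3·4=12, Kent→Red 10·13=130, Upton→Red 3·10=30, Vance→Green 3·8=24. Service 580; fixed 450; total 1030.
Option 2: {Blue}: Ryde→Blue 5·25=125, Orton→Blue 2·16=32, Tring→Blue 9·18=162, Holm→Blue 4·4=16, Kent→Blue 14·13=182, Upton→Blue 8·10=80, Vance→Blue 7·8=56. Service 653; fixed 179; total 832.
Difference: |1030 − 832| = 198.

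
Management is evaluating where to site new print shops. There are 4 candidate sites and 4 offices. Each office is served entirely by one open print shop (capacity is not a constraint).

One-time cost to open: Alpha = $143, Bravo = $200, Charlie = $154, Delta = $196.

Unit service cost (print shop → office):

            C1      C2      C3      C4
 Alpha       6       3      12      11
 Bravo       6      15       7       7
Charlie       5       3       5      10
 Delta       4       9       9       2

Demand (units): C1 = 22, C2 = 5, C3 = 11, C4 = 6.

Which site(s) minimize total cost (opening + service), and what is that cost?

For any fixed open set, each office goes to its cheapest open site; total = fixed + service.
{Charlie}: C1→Charlie 5·22=110, C2→Charlie 3·5=15, C3→Charlie 5·11=55, C4→Charlie 10·6=60. Service 240; fixed 154; total 394.
{Delta}: C1→Delta 4·22=88, C2→Delta 9·5=45, C3→Delta 9·11=99, C4→Delta 2·6=12. Service 244; fixed 196; total 440.
{Alpha}: service 345 + fixed 143 = 488
{Alpha, Bravo, Charlie, Delta}: service 170 + fixed 693 = 863
No other subset beats 394.

Open Charlie only; minimum total cost 394.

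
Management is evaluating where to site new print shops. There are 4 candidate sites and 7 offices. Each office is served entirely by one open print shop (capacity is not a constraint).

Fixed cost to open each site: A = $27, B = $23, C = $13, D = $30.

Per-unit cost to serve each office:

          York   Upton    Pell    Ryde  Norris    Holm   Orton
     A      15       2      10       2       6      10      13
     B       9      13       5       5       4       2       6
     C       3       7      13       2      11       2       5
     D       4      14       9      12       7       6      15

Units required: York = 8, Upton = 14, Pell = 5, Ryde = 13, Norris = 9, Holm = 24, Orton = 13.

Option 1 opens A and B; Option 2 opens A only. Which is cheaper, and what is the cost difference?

Option 1 is cheaper by 351.

Option 1: {A, B}: York→B 9·8=72, Upton→A 2·14=28, Pell→B 5·5=25, Ryde→A 2·13=26, Norris→B 4·9=36, Holm→B 2·24=48, Orton→B 6·13=78. Service 313; fixed 50; total 363.
Option 2: {A}: York→A 15·8=120, Upton→A 2·14=28, Pell→A 10·5=50, Ryde→A 2·13=26, Norris→A 6·9=54, Holm→A 10·24=240, Orton→A 13·13=169. Service 687; fixed 27; total 714.
Difference: |363 − 714| = 351.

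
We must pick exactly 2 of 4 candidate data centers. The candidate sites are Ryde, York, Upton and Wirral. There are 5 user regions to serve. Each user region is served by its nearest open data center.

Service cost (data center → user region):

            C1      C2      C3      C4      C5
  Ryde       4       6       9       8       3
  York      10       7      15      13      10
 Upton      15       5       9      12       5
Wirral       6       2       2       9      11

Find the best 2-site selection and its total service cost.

With exactly 2 open, each user region uses its cheapest among the chosen.
{Ryde, Wirral}: C1→Ryde 4, C2→Wirral 2, C3→Wirral 2, C4→Ryde 8, C5→Ryde 3. Service cost 19.
{Upton, Wirral}: service cost 24
{Ryde, Upton}: service cost 29
Among all 6 size-2 choices, {Ryde, Wirral} is lowest.

Choose Ryde and Wirral; total service cost 19.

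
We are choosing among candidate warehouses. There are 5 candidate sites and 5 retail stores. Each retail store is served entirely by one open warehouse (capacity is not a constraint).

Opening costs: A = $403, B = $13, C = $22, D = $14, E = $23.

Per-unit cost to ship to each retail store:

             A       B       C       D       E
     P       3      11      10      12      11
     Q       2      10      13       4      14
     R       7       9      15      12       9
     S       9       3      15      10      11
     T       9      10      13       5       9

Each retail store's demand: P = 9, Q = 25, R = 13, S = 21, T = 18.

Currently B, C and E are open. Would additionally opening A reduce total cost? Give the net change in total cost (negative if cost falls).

No — net change +114 (cost rises by 114).

Current service cost with {B, C, E}: 682.
Adding A: each retail store re-picks its cheapest; new service cost 393, saving 289.
Extra fixed cost: 403. Net change = 403 − 289 = 114.
(Totals: 740 → 854.)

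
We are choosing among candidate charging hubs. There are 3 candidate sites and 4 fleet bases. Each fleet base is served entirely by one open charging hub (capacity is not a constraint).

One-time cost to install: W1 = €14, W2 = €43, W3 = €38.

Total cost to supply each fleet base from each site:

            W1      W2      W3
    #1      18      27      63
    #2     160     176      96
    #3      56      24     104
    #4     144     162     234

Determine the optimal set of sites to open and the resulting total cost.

Open W1 and W3; minimum total cost 366.

For any fixed open set, each fleet base goes to its cheapest open site; total = fixed + service.
{W1, W3}: #1→W1 18, #2→W3 96, #3→W1 56, #4→W1 144. Service 314; fixed 52; total 366.
{W1, W2, W3}: #1→W1 18, #2→W3 96, #3→W2 24, #4→W1 144. Service 282; fixed 95; total 377.
{W2, W3}: #1→W2 27, #2→W3 96, #3→W2 24, #4→W2 162. Service 309; fixed 81; total 390.
{W1}: #1→W1 18, #2→W1 160, #3→W1 56, #4→W1 144. Service 378; fixed 14; total 392.
No other subset beats 366.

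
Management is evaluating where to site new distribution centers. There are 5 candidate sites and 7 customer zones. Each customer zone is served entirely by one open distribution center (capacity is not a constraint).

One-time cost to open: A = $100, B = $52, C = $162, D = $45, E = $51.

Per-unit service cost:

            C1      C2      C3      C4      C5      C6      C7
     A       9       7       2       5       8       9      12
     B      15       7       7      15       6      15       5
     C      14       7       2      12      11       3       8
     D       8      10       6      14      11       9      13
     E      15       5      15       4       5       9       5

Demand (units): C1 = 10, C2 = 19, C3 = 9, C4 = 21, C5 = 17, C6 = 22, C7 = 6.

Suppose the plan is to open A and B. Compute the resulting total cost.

Total cost: 828

Each customer zone is assigned to its cheapest site among the open ones.
{A, B}: C1→A 9·10=90, C2→A 7·19=133, C3→A 2·9=18, C4→A 5·21=105, C5→B 6·17=102, C6→A 9·22=198, C7→B 5·6=30. Service 676; fixed 152; total 828.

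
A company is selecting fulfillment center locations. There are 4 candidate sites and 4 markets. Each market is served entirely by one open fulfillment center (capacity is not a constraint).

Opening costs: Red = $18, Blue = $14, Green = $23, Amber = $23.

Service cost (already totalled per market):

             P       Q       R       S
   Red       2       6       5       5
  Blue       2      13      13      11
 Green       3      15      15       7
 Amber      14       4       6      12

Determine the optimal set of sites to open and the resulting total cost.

Open Red only; minimum total cost 36.

For any fixed open set, each market goes to its cheapest open site; total = fixed + service.
{Red}: P→Red 2, Q→Red 6, R→Red 5, S→Red 5. Service 18; fixed 18; total 36.
{Red, Blue}: P→Red 2, Q→Red 6, R→Red 5, S→Red 5. Service 18; fixed 32; total 50.
{Blue}: P→Blue 2, Q→Blue 13, R→Blue 13, S→Blue 11. Service 39; fixed 14; total 53.
{Red, Blue, Green, Amber}: P→Red 2, Q→Amber 4, R→Red 5, S→Red 5. Service 16; fixed 78; total 94.
No other subset beats 36.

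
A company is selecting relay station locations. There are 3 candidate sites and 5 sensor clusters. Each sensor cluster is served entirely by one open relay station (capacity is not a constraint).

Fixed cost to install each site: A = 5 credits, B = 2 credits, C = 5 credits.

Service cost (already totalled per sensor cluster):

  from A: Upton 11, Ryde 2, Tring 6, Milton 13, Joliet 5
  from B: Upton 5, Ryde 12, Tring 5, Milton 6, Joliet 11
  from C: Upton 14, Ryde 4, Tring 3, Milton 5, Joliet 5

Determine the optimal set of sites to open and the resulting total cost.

Open B and C; minimum total cost 29.

For any fixed open set, each sensor cluster goes to its cheapest open site; total = fixed + service.
{B, C}: Upton→B 5, Ryde→C 4, Tring→C 3, Milton→C 5, Joliet→C 5. Service 22; fixed 7; total 29.
{A, B}: service 23 + fixed 7 = 30
{A, B, C}: service 20 + fixed 12 = 32
{B}: Upton→B 5, Ryde→B 12, Tring→B 5, Milton→B 6, Joliet→B 11. Service 39; fixed 2; total 41.
No other subset beats 29.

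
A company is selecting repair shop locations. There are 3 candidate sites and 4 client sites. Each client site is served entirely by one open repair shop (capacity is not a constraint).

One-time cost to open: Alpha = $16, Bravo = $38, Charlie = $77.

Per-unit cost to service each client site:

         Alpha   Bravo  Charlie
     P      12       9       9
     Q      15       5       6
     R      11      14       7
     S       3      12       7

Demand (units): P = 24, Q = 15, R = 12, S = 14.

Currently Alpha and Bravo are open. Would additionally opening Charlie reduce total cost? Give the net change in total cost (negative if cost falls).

Current service cost with {Alpha, Bravo}: 465.
Adding Charlie: each client site re-picks its cheapest; new service cost 417, saving 48.
Extra fixed cost: 77. Net change = 77 − 48 = 29.
(Totals: 519 → 548.)

No — net change +29 (cost rises by 29).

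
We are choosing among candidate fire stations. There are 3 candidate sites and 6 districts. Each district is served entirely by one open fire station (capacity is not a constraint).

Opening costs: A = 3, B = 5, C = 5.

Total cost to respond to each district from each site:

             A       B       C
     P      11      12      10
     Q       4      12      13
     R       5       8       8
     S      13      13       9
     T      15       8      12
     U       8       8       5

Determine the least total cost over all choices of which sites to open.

Minimum total cost: 53

For any fixed open set, each district goes to its cheapest open site; total = fixed + service.
{A, C}: P→C 10, Q→A 4, R→A 5, S→C 9, T→C 12, U→C 5. Service 45; fixed 8; total 53.
{A, B, C}: service 41 + fixed 13 = 54
{A, B}: P→A 11, Q→A 4, R→A 5, S→A 13, T→B 8, U→A 8. Service 49; fixed 8; total 57.
{A}: service 56 + fixed 3 = 59
No other subset beats 53.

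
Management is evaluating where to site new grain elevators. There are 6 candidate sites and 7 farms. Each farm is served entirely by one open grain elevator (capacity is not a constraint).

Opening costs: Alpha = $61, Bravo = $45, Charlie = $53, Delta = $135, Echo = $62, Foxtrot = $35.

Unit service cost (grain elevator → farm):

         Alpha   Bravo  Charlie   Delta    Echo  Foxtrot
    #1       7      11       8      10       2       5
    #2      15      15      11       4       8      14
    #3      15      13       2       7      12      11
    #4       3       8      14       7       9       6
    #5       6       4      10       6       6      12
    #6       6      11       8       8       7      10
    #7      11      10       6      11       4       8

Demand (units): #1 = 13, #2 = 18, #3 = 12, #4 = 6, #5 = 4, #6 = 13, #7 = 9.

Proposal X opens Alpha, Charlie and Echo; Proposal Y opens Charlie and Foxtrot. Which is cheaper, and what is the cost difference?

Proposal X is cheaper by 83.

Proposal X: {Alpha, Charlie, Echo}: #1→Echo 2·13=26, #2→Echo 8·18=144, #3→Charlie 2·12=24, #4→Alpha 3·6=18, #5→Alpha 6·4=24, #6→Alpha 6·13=78, #7→Echo 4·9=36. Service 350; fixed 176; total 526.
Proposal Y: {Charlie, Foxtrot}: #1→Foxtrot 5·13=65, #2→Charlie 11·18=198, #3→Charlie 2·12=24, #4→Foxtrot 6·6=36, #5→Charlie 10·4=40, #6→Charlie 8·13=104, #7→Charlie 6·9=54. Service 521; fixed 88; total 609.
Difference: |526 − 609| = 83.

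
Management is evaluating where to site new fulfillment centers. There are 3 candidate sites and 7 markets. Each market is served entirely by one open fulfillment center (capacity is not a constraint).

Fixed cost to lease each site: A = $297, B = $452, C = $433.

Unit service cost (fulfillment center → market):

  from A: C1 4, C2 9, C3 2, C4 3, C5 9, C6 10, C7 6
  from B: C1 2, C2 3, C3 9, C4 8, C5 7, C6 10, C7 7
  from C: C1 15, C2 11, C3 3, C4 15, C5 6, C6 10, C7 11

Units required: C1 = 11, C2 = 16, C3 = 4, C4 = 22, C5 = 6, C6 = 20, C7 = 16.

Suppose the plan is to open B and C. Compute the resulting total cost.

Total cost: 1491

Each market is assigned to its cheapest site among the open ones.
{B, C}: C1→B 2·11=22, C2→B 3·16=48, C3→C 3·4=12, C4→B 8·22=176, C5→C 6·6=36, C6→B 10·20=200, C7→B 7·16=112. Service 606; fixed 885; total 1491.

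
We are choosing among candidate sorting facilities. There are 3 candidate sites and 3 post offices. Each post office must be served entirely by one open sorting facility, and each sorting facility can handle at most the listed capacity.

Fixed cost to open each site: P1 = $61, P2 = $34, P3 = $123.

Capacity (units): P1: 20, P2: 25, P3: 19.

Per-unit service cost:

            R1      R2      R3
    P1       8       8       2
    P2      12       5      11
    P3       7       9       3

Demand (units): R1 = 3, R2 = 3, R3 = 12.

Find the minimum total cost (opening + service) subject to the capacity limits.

Minimum total cost: 133

Open {P1}: R1→P1 8·3=24, R2→P1 8·3=24, R3→P1 2·12=24.
Loads: P1 carries 18/20. Service 72; fixed 61; total 133.
Next best feasible plan costs 158.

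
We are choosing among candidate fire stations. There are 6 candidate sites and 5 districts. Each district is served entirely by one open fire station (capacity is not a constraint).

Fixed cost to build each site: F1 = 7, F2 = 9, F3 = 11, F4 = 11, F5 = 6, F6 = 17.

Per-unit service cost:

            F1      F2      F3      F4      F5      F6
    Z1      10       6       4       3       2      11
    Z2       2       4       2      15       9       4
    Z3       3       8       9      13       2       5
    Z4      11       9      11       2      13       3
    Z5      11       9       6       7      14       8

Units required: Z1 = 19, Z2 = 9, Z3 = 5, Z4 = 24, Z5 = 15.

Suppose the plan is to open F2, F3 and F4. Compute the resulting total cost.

Each district is assigned to its cheapest site among the open ones.
{F2, F3, F4}: Z1→F4 3·19=57, Z2→F3 2·9=18, Z3→F2 8·5=40, Z4→F4 2·24=48, Z5→F3 6·15=90. Service 253; fixed 31; total 284.

Total cost: 284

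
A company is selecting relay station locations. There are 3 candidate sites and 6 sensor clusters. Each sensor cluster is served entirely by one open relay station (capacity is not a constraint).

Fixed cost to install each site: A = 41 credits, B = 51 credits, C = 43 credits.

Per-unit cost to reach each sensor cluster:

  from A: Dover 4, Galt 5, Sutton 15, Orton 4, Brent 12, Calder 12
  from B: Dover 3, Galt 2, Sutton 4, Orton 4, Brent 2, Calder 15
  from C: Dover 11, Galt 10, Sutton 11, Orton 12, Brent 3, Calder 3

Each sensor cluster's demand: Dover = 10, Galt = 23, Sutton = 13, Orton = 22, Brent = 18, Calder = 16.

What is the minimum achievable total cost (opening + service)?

Minimum total cost: 394

For any fixed open set, each sensor cluster goes to its cheapest open site; total = fixed + service.
{B, C}: Dover→B 3·10=30, Galt→B 2·23=46, Sutton→B 4·13=52, Orton→B 4·22=88, Brent→B 2·18=36, Calder→C 3·16=48. Service 300; fixed 94; total 394.
{A, B, C}: service 300 + fixed 135 = 435
{A, B}: Dover→B 3·10=30, Galt→B 2·23=46, Sutton→B 4·13=52, Orton→A 4·22=88, Brent→B 2·18=36, Calder→A 12·16=192. Service 444; fixed 92; total 536.
{A}: service 846 + fixed 41 = 887
(All 7 nonempty subsets were checked; B and C is lowest.)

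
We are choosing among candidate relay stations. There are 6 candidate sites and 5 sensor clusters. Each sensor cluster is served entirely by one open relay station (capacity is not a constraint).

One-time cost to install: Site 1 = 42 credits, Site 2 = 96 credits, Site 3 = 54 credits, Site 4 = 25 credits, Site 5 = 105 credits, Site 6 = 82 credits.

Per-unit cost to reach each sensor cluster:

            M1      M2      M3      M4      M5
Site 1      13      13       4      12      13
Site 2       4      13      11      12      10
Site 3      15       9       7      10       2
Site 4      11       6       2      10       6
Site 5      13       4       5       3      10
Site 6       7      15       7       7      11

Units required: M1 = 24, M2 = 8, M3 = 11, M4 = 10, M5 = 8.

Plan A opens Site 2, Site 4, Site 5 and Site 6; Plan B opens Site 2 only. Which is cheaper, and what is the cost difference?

Plan A is cheaper by 81.

Plan A: {Site 2, Site 4, Site 5, Site 6}: M1→Site 2 4·24=96, M2→Site 5 4·8=32, M3→Site 4 2·11=22, M4→Site 5 3·10=30, M5→Site 4 6·8=48. Service 228; fixed 308; total 536.
Plan B: {Site 2}: M1→Site 2 4·24=96, M2→Site 2 13·8=104, M3→Site 2 11·11=121, M4→Site 2 12·10=120, M5→Site 2 10·8=80. Service 521; fixed 96; total 617.
Difference: |536 − 617| = 81.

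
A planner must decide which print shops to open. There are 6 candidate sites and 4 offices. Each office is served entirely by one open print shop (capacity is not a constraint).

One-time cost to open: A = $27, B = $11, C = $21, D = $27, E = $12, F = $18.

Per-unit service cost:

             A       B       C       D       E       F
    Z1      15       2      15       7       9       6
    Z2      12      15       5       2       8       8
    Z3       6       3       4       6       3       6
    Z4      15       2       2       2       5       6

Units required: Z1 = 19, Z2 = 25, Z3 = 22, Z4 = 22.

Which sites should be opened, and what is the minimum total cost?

Open B and D; minimum total cost 236.

For any fixed open set, each office goes to its cheapest open site; total = fixed + service.
{B, D}: Z1→B 2·19=38, Z2→D 2·25=50, Z3→B 3·22=66, Z4→B 2·22=44. Service 198; fixed 38; total 236.
{B, D, E}: service 198 + fixed 50 = 248
{B, D, F}: Z1→B 2·19=38, Z2→D 2·25=50, Z3→B 3·22=66, Z4→B 2·22=44. Service 198; fixed 56; total 254.
{A, B, C, D, E, F}: Z1→B 2·19=38, Z2→D 2·25=50, Z3→B 3·22=66, Z4→B 2·22=44. Service 198; fixed 116; total 314.
No other subset beats 236.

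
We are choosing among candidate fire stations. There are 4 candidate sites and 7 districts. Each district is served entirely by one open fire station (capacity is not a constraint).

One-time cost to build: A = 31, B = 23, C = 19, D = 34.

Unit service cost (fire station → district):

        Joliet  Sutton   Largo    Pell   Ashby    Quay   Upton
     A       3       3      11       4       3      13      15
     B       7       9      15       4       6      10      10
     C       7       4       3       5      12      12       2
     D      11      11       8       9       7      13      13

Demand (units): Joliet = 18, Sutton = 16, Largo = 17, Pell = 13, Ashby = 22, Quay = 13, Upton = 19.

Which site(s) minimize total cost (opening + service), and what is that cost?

For any fixed open set, each district goes to its cheapest open site; total = fixed + service.
{A, B, C}: Joliet→A 3·18=54, Sutton→A 3·16=48, Largo→C 3·17=51, Pell→A 4·13=52, Ashby→A 3·22=66, Quay→B 10·13=130, Upton→C 2·19=38. Service 439; fixed 73; total 512.
{A, C}: service 465 + fixed 50 = 515
{A, B, C, D}: service 439 + fixed 107 = 546
{C}: service 764 + fixed 19 = 783
No other subset beats 512.

Open A, B and C; minimum total cost 512.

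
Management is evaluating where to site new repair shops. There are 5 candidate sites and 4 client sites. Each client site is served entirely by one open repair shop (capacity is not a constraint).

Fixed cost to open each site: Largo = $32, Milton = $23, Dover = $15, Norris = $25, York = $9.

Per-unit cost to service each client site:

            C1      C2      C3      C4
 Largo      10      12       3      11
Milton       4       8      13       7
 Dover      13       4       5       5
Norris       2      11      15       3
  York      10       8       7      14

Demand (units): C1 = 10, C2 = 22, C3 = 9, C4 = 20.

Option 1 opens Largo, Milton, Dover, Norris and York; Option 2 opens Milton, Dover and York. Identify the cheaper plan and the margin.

Option 1 is cheaper by 21.

Option 1: {Largo, Milton, Dover, Norris, York}: C1→Norris 2·10=20, C2→Dover 4·22=88, C3→Largo 3·9=27, C4→Norris 3·20=60. Service 195; fixed 104; total 299.
Option 2: {Milton, Dover, York}: C1→Milton 4·10=40, C2→Dover 4·22=88, C3→Dover 5·9=45, C4→Dover 5·20=100. Service 273; fixed 47; total 320.
Difference: |299 − 320| = 21.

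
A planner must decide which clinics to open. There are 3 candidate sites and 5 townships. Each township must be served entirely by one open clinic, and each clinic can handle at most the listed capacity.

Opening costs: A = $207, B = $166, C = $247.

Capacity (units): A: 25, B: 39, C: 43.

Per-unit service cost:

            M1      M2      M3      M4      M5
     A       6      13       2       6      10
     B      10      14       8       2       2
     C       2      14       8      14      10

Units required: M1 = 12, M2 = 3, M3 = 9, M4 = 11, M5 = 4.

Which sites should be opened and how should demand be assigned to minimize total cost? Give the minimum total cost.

Open {B}: M1→B 10·12=120, M2→B 14·3=42, M3→B 8·9=72, M4→B 2·11=22, M5→B 2·4=8.
Loads: B carries 39/39. Service 264; fixed 166; total 430.
Next best feasible plan costs 532.

Minimum total cost: 430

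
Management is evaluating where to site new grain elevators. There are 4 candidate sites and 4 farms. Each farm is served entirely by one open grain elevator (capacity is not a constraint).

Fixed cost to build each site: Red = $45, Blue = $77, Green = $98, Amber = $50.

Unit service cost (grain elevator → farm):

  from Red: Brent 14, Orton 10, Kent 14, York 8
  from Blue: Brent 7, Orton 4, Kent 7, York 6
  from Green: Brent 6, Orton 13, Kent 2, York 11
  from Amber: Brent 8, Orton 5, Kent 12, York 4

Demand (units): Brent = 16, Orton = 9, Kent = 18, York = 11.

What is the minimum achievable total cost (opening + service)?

For any fixed open set, each farm goes to its cheapest open site; total = fixed + service.
{Green, Amber}: Brent→Green 6·16=96, Orton→Amber 5·9=45, Kent→Green 2·18=36, York→Amber 4·11=44. Service 221; fixed 148; total 369.
{Blue, Green}: Brent→Green 6·16=96, Orton→Blue 4·9=36, Kent→Green 2·18=36, York→Blue 6·11=66. Service 234; fixed 175; total 409.
{Red, Green, Amber}: service 221 + fixed 193 = 414
{Red, Blue, Green, Amber}: Brent→Green 6·16=96, Orton→Blue 4·9=36, Kent→Green 2·18=36, York→Amber 4·11=44. Service 212; fixed 270; total 482.
No other subset beats 369.

Minimum total cost: 369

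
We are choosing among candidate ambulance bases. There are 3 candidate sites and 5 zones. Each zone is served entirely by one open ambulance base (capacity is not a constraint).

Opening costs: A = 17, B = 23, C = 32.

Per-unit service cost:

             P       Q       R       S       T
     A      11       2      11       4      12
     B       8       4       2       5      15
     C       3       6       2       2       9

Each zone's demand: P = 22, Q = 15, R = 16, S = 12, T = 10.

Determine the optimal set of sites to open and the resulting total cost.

Open A and C; minimum total cost 291.

For any fixed open set, each zone goes to its cheapest open site; total = fixed + service.
{A, C}: P→C 3·22=66, Q→A 2·15=30, R→C 2·16=32, S→C 2·12=24, T→C 9·10=90. Service 242; fixed 49; total 291.
{A, B, C}: service 242 + fixed 72 = 314
{B, C}: service 272 + fixed 55 = 327
{A}: P→A 11·22=242, Q→A 2·15=30, R→A 11·16=176, S→A 4·12=48, T→A 12·10=120. Service 616; fixed 17; total 633.
(All 7 nonempty subsets were checked; A and C is lowest.)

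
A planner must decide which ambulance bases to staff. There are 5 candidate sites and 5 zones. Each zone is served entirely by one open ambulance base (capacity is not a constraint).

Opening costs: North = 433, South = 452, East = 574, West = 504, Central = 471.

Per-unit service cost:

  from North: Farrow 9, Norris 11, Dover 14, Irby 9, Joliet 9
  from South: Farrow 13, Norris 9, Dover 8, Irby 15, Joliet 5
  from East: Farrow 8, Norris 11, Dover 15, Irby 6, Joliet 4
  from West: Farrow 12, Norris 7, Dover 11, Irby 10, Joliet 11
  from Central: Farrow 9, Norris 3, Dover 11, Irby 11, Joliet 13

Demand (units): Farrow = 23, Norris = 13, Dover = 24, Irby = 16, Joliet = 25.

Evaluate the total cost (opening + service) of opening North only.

Each zone is assigned to its cheapest site among the open ones.
{North}: Farrow→North 9·23=207, Norris→North 11·13=143, Dover→North 14·24=336, Irby→North 9·16=144, Joliet→North 9·25=225. Service 1055; fixed 433; total 1488.

Total cost: 1488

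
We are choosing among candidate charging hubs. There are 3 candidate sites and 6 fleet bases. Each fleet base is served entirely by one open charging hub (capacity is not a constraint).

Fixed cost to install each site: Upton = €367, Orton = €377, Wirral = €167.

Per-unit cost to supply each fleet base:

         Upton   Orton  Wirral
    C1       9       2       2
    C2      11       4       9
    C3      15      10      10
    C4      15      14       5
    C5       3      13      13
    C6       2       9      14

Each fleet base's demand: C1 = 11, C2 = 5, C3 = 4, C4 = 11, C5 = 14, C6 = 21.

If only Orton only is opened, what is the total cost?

Each fleet base is assigned to its cheapest site among the open ones.
{Orton}: C1→Orton 2·11=22, C2→Orton 4·5=20, C3→Orton 10·4=40, C4→Orton 14·11=154, C5→Orton 13·14=182, C6→Orton 9·21=189. Service 607; fixed 377; total 984.

Total cost: 984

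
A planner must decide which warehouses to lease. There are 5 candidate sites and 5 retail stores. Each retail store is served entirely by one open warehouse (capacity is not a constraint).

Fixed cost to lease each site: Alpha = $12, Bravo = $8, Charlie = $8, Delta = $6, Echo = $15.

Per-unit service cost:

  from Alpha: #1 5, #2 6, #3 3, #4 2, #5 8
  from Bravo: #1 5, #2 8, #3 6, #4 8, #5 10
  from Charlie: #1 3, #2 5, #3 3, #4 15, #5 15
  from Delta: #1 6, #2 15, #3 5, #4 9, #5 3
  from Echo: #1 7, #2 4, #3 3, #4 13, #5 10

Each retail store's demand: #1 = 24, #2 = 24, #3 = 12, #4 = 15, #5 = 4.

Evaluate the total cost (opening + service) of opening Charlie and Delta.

Total cost: 389

Each retail store is assigned to its cheapest site among the open ones.
{Charlie, Delta}: #1→Charlie 3·24=72, #2→Charlie 5·24=120, #3→Charlie 3·12=36, #4→Delta 9·15=135, #5→Delta 3·4=12. Service 375; fixed 14; total 389.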